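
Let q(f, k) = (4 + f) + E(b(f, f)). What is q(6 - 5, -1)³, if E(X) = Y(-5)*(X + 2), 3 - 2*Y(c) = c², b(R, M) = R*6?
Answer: -571787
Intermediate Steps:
b(R, M) = 6*R
Y(c) = 3/2 - c²/2
E(X) = -22 - 11*X (E(X) = (3/2 - ½*(-5)²)*(X + 2) = (3/2 - ½*25)*(2 + X) = (3/2 - 25/2)*(2 + X) = -11*(2 + X) = -22 - 11*X)
q(f, k) = -18 - 65*f (q(f, k) = (4 + f) + (-22 - 66*f) = -18 - 65*f)
q(6 - 5, -1)³ = (-18 - 65*(6 - 5))³ = (-18 - 65*1)³ = (-18 - 65)³ = (-83)³ = -571787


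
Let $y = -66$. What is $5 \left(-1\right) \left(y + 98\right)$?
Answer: $-160$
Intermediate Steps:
$5 \left(-1\right) \left(y + 98\right) = 5 \left(-1\right) \left(-66 + 98\right) = \left(-5\right) 32 = -160$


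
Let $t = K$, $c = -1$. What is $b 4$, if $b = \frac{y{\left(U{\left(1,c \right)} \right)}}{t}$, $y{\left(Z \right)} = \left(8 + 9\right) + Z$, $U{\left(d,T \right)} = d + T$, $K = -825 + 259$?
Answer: $- \frac{34}{283} \approx -0.12014$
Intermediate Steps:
$K = -566$
$t = -566$
$U{\left(d,T \right)} = T + d$
$y{\left(Z \right)} = 17 + Z$
$b = - \frac{17}{566}$ ($b = \frac{17 + \left(-1 + 1\right)}{-566} = \left(17 + 0\right) \left(- \frac{1}{566}\right) = 17 \left(- \frac{1}{566}\right) = - \frac{17}{566} \approx -0.030035$)
$b 4 = \left(- \frac{17}{566}\right) 4 = - \frac{34}{283}$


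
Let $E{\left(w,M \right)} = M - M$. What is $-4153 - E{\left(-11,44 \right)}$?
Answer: $-4153$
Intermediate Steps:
$E{\left(w,M \right)} = 0$
$-4153 - E{\left(-11,44 \right)} = -4153 - 0 = -4153 + 0 = -4153$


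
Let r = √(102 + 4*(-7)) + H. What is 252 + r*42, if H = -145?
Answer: -5838 + 42*√74 ≈ -5476.7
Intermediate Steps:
r = -145 + √74 (r = √(102 + 4*(-7)) - 145 = √(102 - 28) - 145 = √74 - 145 = -145 + √74 ≈ -136.40)
252 + r*42 = 252 + (-145 + √74)*42 = 252 + (-6090 + 42*√74) = -5838 + 42*√74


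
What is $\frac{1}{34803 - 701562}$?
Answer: $- \frac{1}{666759} \approx -1.4998 \cdot 10^{-6}$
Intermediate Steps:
$\frac{1}{34803 - 701562} = \frac{1}{-666759} = - \frac{1}{666759}$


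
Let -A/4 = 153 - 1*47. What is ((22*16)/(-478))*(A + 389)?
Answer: 6160/239 ≈ 25.774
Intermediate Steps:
A = -424 (A = -4*(153 - 1*47) = -4*(153 - 47) = -4*106 = -424)
((22*16)/(-478))*(A + 389) = ((22*16)/(-478))*(-424 + 389) = (352*(-1/478))*(-35) = -176/239*(-35) = 6160/239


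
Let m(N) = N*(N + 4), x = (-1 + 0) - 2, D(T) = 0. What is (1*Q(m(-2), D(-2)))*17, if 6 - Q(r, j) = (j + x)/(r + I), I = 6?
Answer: 255/2 ≈ 127.50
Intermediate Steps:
x = -3 (x = -1 - 2 = -3)
m(N) = N*(4 + N)
Q(r, j) = 6 - (-3 + j)/(6 + r) (Q(r, j) = 6 - (j - 3)/(r + 6) = 6 - (-3 + j)/(6 + r))
(1*Q(m(-2), D(-2)))*17 = (1*((39 - 1*0 + 6*(-2*(4 - 2)))/(6 - 2*(4 - 2))))*17 = (1*((39 + 0 + 6*(-2*2))/(6 - 2*2)))*17 = (1*((39 + 0 + 6*(-4))/(6 - 4)))*17 = (1*((39 + 0 - 24)/2))*17 = (1*((½)*15))*17 = (1*(15/2))*17 = (15/2)*17 = 255/2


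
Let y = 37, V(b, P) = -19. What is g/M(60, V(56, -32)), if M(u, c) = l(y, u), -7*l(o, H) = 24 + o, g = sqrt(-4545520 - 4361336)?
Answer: -14*I*sqrt(2226714)/61 ≈ -342.48*I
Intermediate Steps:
g = 2*I*sqrt(2226714) (g = sqrt(-8906856) = 2*I*sqrt(2226714) ≈ 2984.4*I)
l(o, H) = -24/7 - o/7 (l(o, H) = -(24 + o)/7 = -24/7 - o/7)
M(u, c) = -61/7 (M(u, c) = -24/7 - 1/7*37 = -24/7 - 37/7 = -61/7)
g/M(60, V(56, -32)) = (2*I*sqrt(2226714))/(-61/7) = (2*I*sqrt(2226714))*(-7/61) = -14*I*sqrt(2226714)/61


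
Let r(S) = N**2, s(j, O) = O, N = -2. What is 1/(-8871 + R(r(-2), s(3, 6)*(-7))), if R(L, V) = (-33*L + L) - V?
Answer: -1/8957 ≈ -0.00011164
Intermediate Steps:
r(S) = 4 (r(S) = (-2)**2 = 4)
R(L, V) = -V - 32*L (R(L, V) = -32*L - V = -V - 32*L)
1/(-8871 + R(r(-2), s(3, 6)*(-7))) = 1/(-8871 + (-6*(-7) - 32*4)) = 1/(-8871 + (-1*(-42) - 128)) = 1/(-8871 + (42 - 128)) = 1/(-8871 - 86) = 1/(-8957) = -1/8957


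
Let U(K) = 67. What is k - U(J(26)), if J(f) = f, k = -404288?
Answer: -404355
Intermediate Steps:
k - U(J(26)) = -404288 - 1*67 = -404288 - 67 = -404355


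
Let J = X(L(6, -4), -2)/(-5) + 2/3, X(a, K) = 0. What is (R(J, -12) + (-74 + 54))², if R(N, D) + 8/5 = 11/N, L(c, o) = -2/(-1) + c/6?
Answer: 2601/100 ≈ 26.010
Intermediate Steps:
L(c, o) = 2 + c/6 (L(c, o) = -2*(-1) + c*(⅙) = 2 + c/6)
J = ⅔ (J = 0/(-5) + 2/3 = 0*(-⅕) + 2*(⅓) = 0 + ⅔ = ⅔ ≈ 0.66667)
R(N, D) = -8/5 + 11/N
(R(J, -12) + (-74 + 54))² = ((-8/5 + 11/(⅔)) + (-74 + 54))² = ((-8/5 + 11*(3/2)) - 20)² = ((-8/5 + 33/2) - 20)² = (149/10 - 20)² = (-51/10)² = 2601/100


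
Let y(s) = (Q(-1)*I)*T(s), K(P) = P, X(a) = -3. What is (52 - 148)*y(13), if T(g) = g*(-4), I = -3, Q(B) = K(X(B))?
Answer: 44928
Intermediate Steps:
Q(B) = -3
T(g) = -4*g
y(s) = -36*s (y(s) = (-3*(-3))*(-4*s) = 9*(-4*s) = -36*s)
(52 - 148)*y(13) = (52 - 148)*(-36*13) = -96*(-468) = 44928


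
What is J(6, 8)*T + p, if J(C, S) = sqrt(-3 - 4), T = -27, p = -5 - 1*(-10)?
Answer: 5 - 27*I*sqrt(7) ≈ 5.0 - 71.435*I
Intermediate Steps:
p = 5 (p = -5 + 10 = 5)
J(C, S) = I*sqrt(7) (J(C, S) = sqrt(-7) = I*sqrt(7))
J(6, 8)*T + p = (I*sqrt(7))*(-27) + 5 = -27*I*sqrt(7) + 5 = 5 - 27*I*sqrt(7)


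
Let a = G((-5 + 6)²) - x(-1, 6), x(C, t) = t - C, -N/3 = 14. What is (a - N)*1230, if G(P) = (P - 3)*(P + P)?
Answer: 38130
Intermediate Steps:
N = -42 (N = -3*14 = -42)
G(P) = 2*P*(-3 + P) (G(P) = (-3 + P)*(2*P) = 2*P*(-3 + P))
a = -11 (a = 2*(-5 + 6)²*(-3 + (-5 + 6)²) - (6 - 1*(-1)) = 2*1²*(-3 + 1²) - (6 + 1) = 2*1*(-3 + 1) - 1*7 = 2*1*(-2) - 7 = -4 - 7 = -11)
(a - N)*1230 = (-11 - 1*(-42))*1230 = (-11 + 42)*1230 = 31*1230 = 38130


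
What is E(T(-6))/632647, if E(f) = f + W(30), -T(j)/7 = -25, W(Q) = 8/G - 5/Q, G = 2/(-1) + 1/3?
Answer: 5101/18979410 ≈ 0.00026876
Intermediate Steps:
G = -5/3 (G = 2*(-1) + 1*(⅓) = -2 + ⅓ = -5/3 ≈ -1.6667)
W(Q) = -24/5 - 5/Q (W(Q) = 8/(-5/3) - 5/Q = 8*(-⅗) - 5/Q = -24/5 - 5/Q)
T(j) = 175 (T(j) = -7*(-25) = 175)
E(f) = -149/30 + f (E(f) = f + (-24/5 - 5/30) = f + (-24/5 - 5*1/30) = f + (-24/5 - ⅙) = f - 149/30 = -149/30 + f)
E(T(-6))/632647 = (-149/30 + 175)/632647 = (5101/30)*(1/632647) = 5101/18979410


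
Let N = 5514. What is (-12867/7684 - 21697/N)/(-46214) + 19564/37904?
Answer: 1197395088143995/2319331054745208 ≈ 0.51627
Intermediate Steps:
(-12867/7684 - 21697/N)/(-46214) + 19564/37904 = (-12867/7684 - 21697/5514)/(-46214) + 19564/37904 = (-12867*1/7684 - 21697*1/5514)*(-1/46214) + 19564*(1/37904) = (-12867/7684 - 21697/5514)*(-1/46214) + 4891/9476 = -118834193/21184788*(-1/46214) + 4891/9476 = 118834193/979033792632 + 4891/9476 = 1197395088143995/2319331054745208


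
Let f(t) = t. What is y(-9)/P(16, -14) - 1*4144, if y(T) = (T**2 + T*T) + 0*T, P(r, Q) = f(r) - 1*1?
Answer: -20666/5 ≈ -4133.2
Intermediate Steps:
P(r, Q) = -1 + r (P(r, Q) = r - 1*1 = r - 1 = -1 + r)
y(T) = 2*T**2 (y(T) = (T**2 + T**2) + 0 = 2*T**2 + 0 = 2*T**2)
y(-9)/P(16, -14) - 1*4144 = (2*(-9)**2)/(-1 + 16) - 1*4144 = (2*81)/15 - 4144 = (1/15)*162 - 4144 = 54/5 - 4144 = -20666/5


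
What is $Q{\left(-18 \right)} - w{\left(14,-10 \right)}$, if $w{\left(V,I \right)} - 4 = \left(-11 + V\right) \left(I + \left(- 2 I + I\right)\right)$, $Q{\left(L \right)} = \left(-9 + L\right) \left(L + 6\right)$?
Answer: $320$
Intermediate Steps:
$Q{\left(L \right)} = \left(-9 + L\right) \left(6 + L\right)$
$w{\left(V,I \right)} = 4$ ($w{\left(V,I \right)} = 4 + \left(-11 + V\right) \left(I + \left(- 2 I + I\right)\right) = 4 + \left(-11 + V\right) \left(I - I\right) = 4 + \left(-11 + V\right) 0 = 4 + 0 = 4$)
$Q{\left(-18 \right)} - w{\left(14,-10 \right)} = \left(-54 + \left(-18\right)^{2} - -54\right) - 4 = \left(-54 + 324 + 54\right) - 4 = 324 - 4 = 320$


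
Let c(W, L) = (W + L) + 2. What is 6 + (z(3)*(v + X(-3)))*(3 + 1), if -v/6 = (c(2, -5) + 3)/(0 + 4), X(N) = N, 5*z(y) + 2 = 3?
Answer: 6/5 ≈ 1.2000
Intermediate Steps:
z(y) = ⅕ (z(y) = -⅖ + (⅕)*3 = -⅖ + ⅗ = ⅕)
c(W, L) = 2 + L + W (c(W, L) = (L + W) + 2 = 2 + L + W)
v = -3 (v = -6*((2 - 5 + 2) + 3)/(0 + 4) = -6*(-1 + 3)/4 = -12/4 = -6*½ = -3)
6 + (z(3)*(v + X(-3)))*(3 + 1) = 6 + ((-3 - 3)/5)*(3 + 1) = 6 + ((⅕)*(-6))*4 = 6 - 6/5*4 = 6 - 24/5 = 6/5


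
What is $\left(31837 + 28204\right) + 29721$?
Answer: $89762$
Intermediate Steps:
$\left(31837 + 28204\right) + 29721 = 60041 + 29721 = 89762$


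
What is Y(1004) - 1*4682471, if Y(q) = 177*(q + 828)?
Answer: -4358207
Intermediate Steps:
Y(q) = 146556 + 177*q (Y(q) = 177*(828 + q) = 146556 + 177*q)
Y(1004) - 1*4682471 = (146556 + 177*1004) - 1*4682471 = (146556 + 177708) - 4682471 = 324264 - 4682471 = -4358207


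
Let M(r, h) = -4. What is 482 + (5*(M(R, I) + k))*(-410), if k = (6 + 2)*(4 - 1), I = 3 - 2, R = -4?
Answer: -40518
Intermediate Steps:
I = 1
k = 24 (k = 8*3 = 24)
482 + (5*(M(R, I) + k))*(-410) = 482 + (5*(-4 + 24))*(-410) = 482 + (5*20)*(-410) = 482 + 100*(-410) = 482 - 41000 = -40518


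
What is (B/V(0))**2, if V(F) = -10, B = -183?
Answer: 33489/100 ≈ 334.89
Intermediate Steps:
(B/V(0))**2 = (-183/(-10))**2 = (-183*(-1/10))**2 = (183/10)**2 = 33489/100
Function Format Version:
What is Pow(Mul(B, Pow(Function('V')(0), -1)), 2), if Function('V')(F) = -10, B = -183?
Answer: Rational(33489, 100) ≈ 334.89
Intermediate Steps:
Pow(Mul(B, Pow(Function('V')(0), -1)), 2) = Pow(Mul(-183, Pow(-10, -1)), 2) = Pow(Mul(-183, Rational(-1, 10)), 2) = Pow(Rational(183, 10), 2) = Rational(33489, 100)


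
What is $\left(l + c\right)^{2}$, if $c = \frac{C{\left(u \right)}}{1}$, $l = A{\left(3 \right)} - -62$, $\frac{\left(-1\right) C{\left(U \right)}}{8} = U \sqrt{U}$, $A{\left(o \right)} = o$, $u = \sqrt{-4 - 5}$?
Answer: $\left(65 - 24 \sqrt{3} i^{\frac{3}{2}}\right)^{2} \approx 8046.2 - 5549.2 i$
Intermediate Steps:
$u = 3 i$ ($u = \sqrt{-9} = 3 i \approx 3.0 i$)
$C{\left(U \right)} = - 8 U^{\frac{3}{2}}$ ($C{\left(U \right)} = - 8 U \sqrt{U} = - 8 U^{\frac{3}{2}}$)
$l = 65$ ($l = 3 - -62 = 3 + 62 = 65$)
$c = - 24 \sqrt{3} i^{\frac{3}{2}}$ ($c = \frac{\left(-8\right) \left(3 i\right)^{\frac{3}{2}}}{1} = - 8 \cdot 3 \sqrt{3} i^{\frac{3}{2}} \cdot 1 = - 24 \sqrt{3} i^{\frac{3}{2}} \cdot 1 = - 24 \sqrt{3} i^{\frac{3}{2}} \approx 29.394 - 29.394 i$)
$\left(l + c\right)^{2} = \left(65 - 24 \sqrt{3} i^{\frac{3}{2}}\right)^{2}$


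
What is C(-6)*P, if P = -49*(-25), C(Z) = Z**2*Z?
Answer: -264600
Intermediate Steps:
C(Z) = Z**3
P = 1225
C(-6)*P = (-6)**3*1225 = -216*1225 = -264600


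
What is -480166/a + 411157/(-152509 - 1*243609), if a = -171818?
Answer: 59779111081/34030101262 ≈ 1.7567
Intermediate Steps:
-480166/a + 411157/(-152509 - 1*243609) = -480166/(-171818) + 411157/(-152509 - 1*243609) = -480166*(-1/171818) + 411157/(-152509 - 243609) = 240083/85909 + 411157/(-396118) = 240083/85909 + 411157*(-1/396118) = 240083/85909 - 411157/396118 = 59779111081/34030101262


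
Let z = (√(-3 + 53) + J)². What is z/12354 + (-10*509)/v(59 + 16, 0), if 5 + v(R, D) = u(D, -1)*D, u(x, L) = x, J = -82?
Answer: 2097191/2059 - 410*√2/6177 ≈ 1018.5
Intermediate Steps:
v(R, D) = -5 + D² (v(R, D) = -5 + D*D = -5 + D²)
z = (-82 + 5*√2)² (z = (√(-3 + 53) - 82)² = (√50 - 82)² = (5*√2 - 82)² = (-82 + 5*√2)² ≈ 5614.3)
z/12354 + (-10*509)/v(59 + 16, 0) = (6774 - 820*√2)/12354 + (-10*509)/(-5 + 0²) = (6774 - 820*√2)*(1/12354) - 5090/(-5 + 0) = (1129/2059 - 410*√2/6177) - 5090/(-5) = (1129/2059 - 410*√2/6177) - 5090*(-⅕) = (1129/2059 - 410*√2/6177) + 1018 = 2097191/2059 - 410*√2/6177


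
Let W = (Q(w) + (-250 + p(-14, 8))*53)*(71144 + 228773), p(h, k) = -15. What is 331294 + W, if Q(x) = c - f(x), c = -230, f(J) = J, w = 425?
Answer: -4408448606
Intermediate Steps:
Q(x) = -230 - x
W = -4408779900 (W = ((-230 - 1*425) + (-250 - 15)*53)*(71144 + 228773) = ((-230 - 425) - 265*53)*299917 = (-655 - 14045)*299917 = -14700*299917 = -4408779900)
331294 + W = 331294 - 4408779900 = -4408448606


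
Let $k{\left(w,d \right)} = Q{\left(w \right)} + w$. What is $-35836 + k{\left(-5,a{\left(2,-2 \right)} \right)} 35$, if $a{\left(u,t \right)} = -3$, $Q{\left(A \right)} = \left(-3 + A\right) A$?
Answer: $-34611$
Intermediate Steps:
$Q{\left(A \right)} = A \left(-3 + A\right)$
$k{\left(w,d \right)} = w + w \left(-3 + w\right)$ ($k{\left(w,d \right)} = w \left(-3 + w\right) + w = w + w \left(-3 + w\right)$)
$-35836 + k{\left(-5,a{\left(2,-2 \right)} \right)} 35 = -35836 + - 5 \left(-2 - 5\right) 35 = -35836 + \left(-5\right) \left(-7\right) 35 = -35836 + 35 \cdot 35 = -35836 + 1225 = -34611$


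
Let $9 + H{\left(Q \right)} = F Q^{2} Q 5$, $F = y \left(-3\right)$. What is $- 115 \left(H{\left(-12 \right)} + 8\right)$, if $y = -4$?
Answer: $11923315$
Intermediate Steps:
$F = 12$ ($F = \left(-4\right) \left(-3\right) = 12$)
$H{\left(Q \right)} = -9 + 60 Q^{3}$ ($H{\left(Q \right)} = -9 + 12 Q^{2} Q 5 = -9 + 12 Q^{3} \cdot 5 = -9 + 60 Q^{3}$)
$- 115 \left(H{\left(-12 \right)} + 8\right) = - 115 \left(\left(-9 + 60 \left(-12\right)^{3}\right) + 8\right) = - 115 \left(\left(-9 + 60 \left(-1728\right)\right) + 8\right) = - 115 \left(\left(-9 - 103680\right) + 8\right) = - 115 \left(-103689 + 8\right) = \left(-115\right) \left(-103681\right) = 11923315$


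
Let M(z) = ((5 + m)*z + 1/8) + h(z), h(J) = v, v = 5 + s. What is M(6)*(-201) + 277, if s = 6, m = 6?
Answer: -121801/8 ≈ -15225.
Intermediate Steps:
v = 11 (v = 5 + 6 = 11)
h(J) = 11
M(z) = 89/8 + 11*z (M(z) = ((5 + 6)*z + 1/8) + 11 = (11*z + ⅛) + 11 = (⅛ + 11*z) + 11 = 89/8 + 11*z)
M(6)*(-201) + 277 = (89/8 + 11*6)*(-201) + 277 = (89/8 + 66)*(-201) + 277 = (617/8)*(-201) + 277 = -124017/8 + 277 = -121801/8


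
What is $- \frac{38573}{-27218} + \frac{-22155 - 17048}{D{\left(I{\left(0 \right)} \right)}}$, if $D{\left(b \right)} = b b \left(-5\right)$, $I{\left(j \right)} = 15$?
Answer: $\frac{1110421879}{30620250} \approx 36.264$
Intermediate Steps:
$D{\left(b \right)} = - 5 b^{2}$ ($D{\left(b \right)} = b^{2} \left(-5\right) = - 5 b^{2}$)
$- \frac{38573}{-27218} + \frac{-22155 - 17048}{D{\left(I{\left(0 \right)} \right)}} = - \frac{38573}{-27218} + \frac{-22155 - 17048}{\left(-5\right) 15^{2}} = \left(-38573\right) \left(- \frac{1}{27218}\right) + \frac{-22155 - 17048}{\left(-5\right) 225} = \frac{38573}{27218} - \frac{39203}{-1125} = \frac{38573}{27218} - - \frac{39203}{1125} = \frac{38573}{27218} + \frac{39203}{1125} = \frac{1110421879}{30620250}$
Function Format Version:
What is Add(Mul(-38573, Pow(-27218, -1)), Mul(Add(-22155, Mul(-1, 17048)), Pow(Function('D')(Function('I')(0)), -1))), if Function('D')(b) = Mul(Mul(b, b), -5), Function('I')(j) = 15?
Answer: Rational(1110421879, 30620250) ≈ 36.264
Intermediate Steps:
Function('D')(b) = Mul(-5, Pow(b, 2)) (Function('D')(b) = Mul(Pow(b, 2), -5) = Mul(-5, Pow(b, 2)))
Add(Mul(-38573, Pow(-27218, -1)), Mul(Add(-22155, Mul(-1, 17048)), Pow(Function('D')(Function('I')(0)), -1))) = Add(Mul(-38573, Pow(-27218, -1)), Mul(Add(-22155, Mul(-1, 17048)), Pow(Mul(-5, Pow(15, 2)), -1))) = Add(Mul(-38573, Rational(-1, 27218)), Mul(Add(-22155, -17048), Pow(Mul(-5, 225), -1))) = Add(Rational(38573, 27218), Mul(-39203, Pow(-1125, -1))) = Add(Rational(38573, 27218), Mul(-39203, Rational(-1, 1125))) = Add(Rational(38573, 27218), Rational(39203, 1125)) = Rational(1110421879, 30620250)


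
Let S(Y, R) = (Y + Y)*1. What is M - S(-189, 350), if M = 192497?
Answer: 192875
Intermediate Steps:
S(Y, R) = 2*Y (S(Y, R) = (2*Y)*1 = 2*Y)
M - S(-189, 350) = 192497 - 2*(-189) = 192497 - 1*(-378) = 192497 + 378 = 192875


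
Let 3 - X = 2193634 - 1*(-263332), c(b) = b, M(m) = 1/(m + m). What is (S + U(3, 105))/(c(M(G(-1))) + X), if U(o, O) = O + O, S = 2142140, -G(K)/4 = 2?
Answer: -34277600/39311409 ≈ -0.87195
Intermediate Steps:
G(K) = -8 (G(K) = -4*2 = -8)
M(m) = 1/(2*m)
U(o, O) = 2*O
X = -2456963 (X = 3 - (2193634 - 1*(-263332)) = 3 - (2193634 + 263332) = 3 - 1*2456966 = 3 - 2456966 = -2456963)
(S + U(3, 105))/(c(M(G(-1))) + X) = (2142140 + 2*105)/((1/2)/(-8) - 2456963) = (2142140 + 210)/((1/2)*(-1/8) - 2456963) = 2142350/(-1/16 - 2456963) = 2142350/(-39311409/16) = 2142350*(-16/39311409) = -34277600/39311409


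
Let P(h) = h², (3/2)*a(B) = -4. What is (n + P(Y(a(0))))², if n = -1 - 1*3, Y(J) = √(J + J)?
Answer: 784/9 ≈ 87.111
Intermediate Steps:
a(B) = -8/3 (a(B) = (⅔)*(-4) = -8/3)
Y(J) = √2*√J (Y(J) = √(2*J) = √2*√J)
n = -4 (n = -1 - 3 = -4)
(n + P(Y(a(0))))² = (-4 + (√2*√(-8/3))²)² = (-4 + (√2*(2*I*√6/3))²)² = (-4 + (4*I*√3/3)²)² = (-4 - 16/3)² = (-28/3)² = 784/9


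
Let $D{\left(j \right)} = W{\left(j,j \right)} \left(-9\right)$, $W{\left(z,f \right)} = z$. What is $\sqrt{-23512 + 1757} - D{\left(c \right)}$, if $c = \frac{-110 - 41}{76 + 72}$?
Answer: $- \frac{1359}{148} + i \sqrt{21755} \approx -9.1824 + 147.5 i$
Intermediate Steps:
$c = - \frac{151}{148} \approx -1.0203$
$D{\left(j \right)} = - 9 j$ ($D{\left(j \right)} = j \left(-9\right) = - 9 j$)
$\sqrt{-23512 + 1757} - D{\left(c \right)} = \sqrt{-23512 + 1757} - \left(-9\right) \left(- \frac{151}{148}\right) = \sqrt{-21755} - \frac{1359}{148} = i \sqrt{21755} - \frac{1359}{148} = - \frac{1359}{148} + i \sqrt{21755}$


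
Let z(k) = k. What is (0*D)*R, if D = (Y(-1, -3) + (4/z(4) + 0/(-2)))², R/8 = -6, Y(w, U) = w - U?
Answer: 0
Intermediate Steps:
R = -48 (R = 8*(-6) = -48)
D = 9 (D = ((-1 - 1*(-3)) + (4/4 + 0/(-2)))² = ((-1 + 3) + (4*(¼) + 0*(-½)))² = (2 + (1 + 0))² = (2 + 1)² = 3² = 9)
(0*D)*R = (0*9)*(-48) = 0*(-48) = 0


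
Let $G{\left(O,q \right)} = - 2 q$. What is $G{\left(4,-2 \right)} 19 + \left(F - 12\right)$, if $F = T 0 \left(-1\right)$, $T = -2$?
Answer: $64$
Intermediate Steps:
$F = 0$ ($F = \left(-2\right) 0 \left(-1\right) = 0 \left(-1\right) = 0$)
$G{\left(4,-2 \right)} 19 + \left(F - 12\right) = \left(-2\right) \left(-2\right) 19 + \left(0 - 12\right) = 4 \cdot 19 + \left(0 - 12\right) = 76 - 12 = 64$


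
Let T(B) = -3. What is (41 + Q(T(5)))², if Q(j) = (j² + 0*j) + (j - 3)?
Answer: 1936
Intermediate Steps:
Q(j) = -3 + j + j² (Q(j) = (j² + 0) + (-3 + j) = j² + (-3 + j) = -3 + j + j²)
(41 + Q(T(5)))² = (41 + (-3 - 3 + (-3)²))² = (41 + (-3 - 3 + 9))² = (41 + 3)² = 44² = 1936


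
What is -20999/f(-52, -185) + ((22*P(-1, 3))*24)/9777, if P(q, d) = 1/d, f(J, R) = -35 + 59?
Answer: -68434333/78216 ≈ -874.94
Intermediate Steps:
f(J, R) = 24
-20999/f(-52, -185) + ((22*P(-1, 3))*24)/9777 = -20999/24 + ((22/3)*24)/9777 = -20999*1/24 + ((22*(⅓))*24)*(1/9777) = -20999/24 + ((22/3)*24)*(1/9777) = -20999/24 + 176*(1/9777) = -20999/24 + 176/9777 = -68434333/78216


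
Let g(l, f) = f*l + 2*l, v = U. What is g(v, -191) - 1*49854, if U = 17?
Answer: -53067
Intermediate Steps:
v = 17
g(l, f) = 2*l + f*l
g(v, -191) - 1*49854 = 17*(2 - 191) - 1*49854 = 17*(-189) - 49854 = -3213 - 49854 = -53067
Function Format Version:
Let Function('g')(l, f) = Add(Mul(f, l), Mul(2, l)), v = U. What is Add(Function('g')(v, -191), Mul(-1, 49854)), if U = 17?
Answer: -53067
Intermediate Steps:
v = 17
Function('g')(l, f) = Add(Mul(2, l), Mul(f, l))
Add(Function('g')(v, -191), Mul(-1, 49854)) = Add(Mul(17, Add(2, -191)), Mul(-1, 49854)) = Add(Mul(17, -189), -49854) = Add(-3213, -49854) = -53067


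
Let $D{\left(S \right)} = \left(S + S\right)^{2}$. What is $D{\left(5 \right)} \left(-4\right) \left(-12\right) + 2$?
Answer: $4802$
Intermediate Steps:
$D{\left(S \right)} = 4 S^{2}$ ($D{\left(S \right)} = \left(2 S\right)^{2} = 4 S^{2}$)
$D{\left(5 \right)} \left(-4\right) \left(-12\right) + 2 = 4 \cdot 5^{2} \left(-4\right) \left(-12\right) + 2 = 4 \cdot 25 \left(-4\right) \left(-12\right) + 2 = 100 \left(-4\right) \left(-12\right) + 2 = \left(-400\right) \left(-12\right) + 2 = 4800 + 2 = 4802$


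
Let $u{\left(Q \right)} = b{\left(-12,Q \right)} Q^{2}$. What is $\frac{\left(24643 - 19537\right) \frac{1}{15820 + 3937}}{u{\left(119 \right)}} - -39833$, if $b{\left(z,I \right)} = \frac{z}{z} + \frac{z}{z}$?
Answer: $\frac{484540522178}{12164299} \approx 39833.0$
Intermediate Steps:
$b{\left(z,I \right)} = 2$ ($b{\left(z,I \right)} = 1 + 1 = 2$)
$u{\left(Q \right)} = 2 Q^{2}$
$\frac{\left(24643 - 19537\right) \frac{1}{15820 + 3937}}{u{\left(119 \right)}} - -39833 = \frac{\left(24643 - 19537\right) \frac{1}{15820 + 3937}}{2 \cdot 119^{2}} - -39833 = \frac{5106 \cdot \frac{1}{19757}}{2 \cdot 14161} + 39833 = \frac{5106 \cdot \frac{1}{19757}}{28322} + 39833 = \frac{222}{859} \cdot \frac{1}{28322} + 39833 = \frac{111}{12164299} + 39833 = \frac{484540522178}{12164299}$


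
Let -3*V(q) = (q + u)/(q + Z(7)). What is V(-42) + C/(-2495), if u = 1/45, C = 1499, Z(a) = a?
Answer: -2359166/2357775 ≈ -1.0006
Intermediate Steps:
u = 1/45 ≈ 0.022222
V(q) = -(1/45 + q)/(3*(7 + q)) (V(q) = -(q + 1/45)/(3*(q + 7)) = -(1/45 + q)/(3*(7 + q)))
V(-42) + C/(-2495) = (-1 - 45*(-42))/(135*(7 - 42)) + 1499/(-2495) = (1/135)*(-1 + 1890)/(-35) + 1499*(-1/2495) = (1/135)*(-1/35)*1889 - 1499/2495 = -1889/4725 - 1499/2495 = -2359166/2357775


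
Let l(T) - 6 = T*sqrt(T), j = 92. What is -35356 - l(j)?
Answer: -35362 - 184*sqrt(23) ≈ -36244.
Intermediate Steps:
l(T) = 6 + T**(3/2) (l(T) = 6 + T*sqrt(T) = 6 + T**(3/2))
-35356 - l(j) = -35356 - (6 + 92**(3/2)) = -35356 - (6 + 184*sqrt(23)) = -35356 + (-6 - 184*sqrt(23)) = -35362 - 184*sqrt(23)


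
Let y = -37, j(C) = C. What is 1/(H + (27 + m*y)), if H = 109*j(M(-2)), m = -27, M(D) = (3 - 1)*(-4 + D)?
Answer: -1/282 ≈ -0.0035461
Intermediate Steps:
M(D) = -8 + 2*D (M(D) = 2*(-4 + D) = -8 + 2*D)
H = -1308 (H = 109*(-8 + 2*(-2)) = 109*(-8 - 4) = 109*(-12) = -1308)
1/(H + (27 + m*y)) = 1/(-1308 + (27 - 27*(-37))) = 1/(-1308 + (27 + 999)) = 1/(-1308 + 1026) = 1/(-282) = -1/282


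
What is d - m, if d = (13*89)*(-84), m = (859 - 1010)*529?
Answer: -17309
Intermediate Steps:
m = -79879 (m = -151*529 = -79879)
d = -97188 (d = 1157*(-84) = -97188)
d - m = -97188 - 1*(-79879) = -97188 + 79879 = -17309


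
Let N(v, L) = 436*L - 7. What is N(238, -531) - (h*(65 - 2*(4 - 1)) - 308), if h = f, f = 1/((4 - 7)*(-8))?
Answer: -5549219/24 ≈ -2.3122e+5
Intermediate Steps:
N(v, L) = -7 + 436*L
f = 1/24 (f = 1/(-3*(-8)) = 1/24 ≈ 0.041667)
h = 1/24 ≈ 0.041667
N(238, -531) - (h*(65 - 2*(4 - 1)) - 308) = (-7 + 436*(-531)) - ((65 - 2*(4 - 1))/24 - 308) = (-7 - 231516) - ((65 - 2*3)/24 - 308) = -231523 - ((65 - 1*6)/24 - 308) = -231523 - ((65 - 6)/24 - 308) = -231523 - ((1/24)*59 - 308) = -231523 - (59/24 - 308) = -231523 - 1*(-7333/24) = -231523 + 7333/24 = -5549219/24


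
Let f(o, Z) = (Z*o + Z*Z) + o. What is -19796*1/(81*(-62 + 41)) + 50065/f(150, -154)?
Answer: 14332043/186138 ≈ 76.997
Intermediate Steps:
f(o, Z) = o + Z² + Z*o (f(o, Z) = (Z*o + Z²) + o = (Z² + Z*o) + o = o + Z² + Z*o)
-19796*1/(81*(-62 + 41)) + 50065/f(150, -154) = -19796*1/(81*(-62 + 41)) + 50065/(150 + (-154)² - 154*150) = -19796/(81*(-21)) + 50065/(150 + 23716 - 23100) = -19796/(-1701) + 50065/766 = -19796*(-1/1701) + 50065*(1/766) = 2828/243 + 50065/766 = 14332043/186138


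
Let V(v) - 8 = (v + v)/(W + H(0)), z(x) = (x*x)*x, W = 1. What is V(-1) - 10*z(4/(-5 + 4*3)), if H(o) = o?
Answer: 1418/343 ≈ 4.1341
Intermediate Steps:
z(x) = x³ (z(x) = x²*x = x³)
V(v) = 8 + 2*v (V(v) = 8 + (v + v)/(1 + 0) = 8 + (2*v)/1 = 8 + (2*v)*1 = 8 + 2*v)
V(-1) - 10*z(4/(-5 + 4*3)) = (8 + 2*(-1)) - 10*64/(-5 + 4*3)³ = (8 - 2) - 10*64/(-5 + 12)³ = 6 - 10*(4/7)³ = 6 - 10*64/343 = 6 - 640/343 = 1418/343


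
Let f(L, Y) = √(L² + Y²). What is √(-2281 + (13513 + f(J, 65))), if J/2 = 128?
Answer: √(11232 + √69761) ≈ 107.22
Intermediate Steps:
J = 256 (J = 2*128 = 256)
√(-2281 + (13513 + f(J, 65))) = √(-2281 + (13513 + √(256² + 65²))) = √(-2281 + (13513 + √(65536 + 4225))) = √(-2281 + (13513 + √69761)) = √(11232 + √69761)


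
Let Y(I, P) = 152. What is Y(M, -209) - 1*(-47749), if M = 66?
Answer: 47901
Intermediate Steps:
Y(M, -209) - 1*(-47749) = 152 - 1*(-47749) = 152 + 47749 = 47901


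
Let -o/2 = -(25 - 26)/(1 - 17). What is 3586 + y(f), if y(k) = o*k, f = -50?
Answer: 14319/4 ≈ 3579.8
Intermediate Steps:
o = ⅛ (o = -(-2)*(25 - 26)/(1 - 17) = -(-2)*(-1/(-16)) = -(-2)*(-1*(-1/16)) = -(-2)/16 = -2*(-1/16) = ⅛ ≈ 0.12500)
y(k) = k/8
3586 + y(f) = 3586 + (⅛)*(-50) = 3586 - 25/4 = 14319/4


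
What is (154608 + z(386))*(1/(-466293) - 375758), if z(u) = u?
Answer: -27157014109774430/466293 ≈ -5.8240e+10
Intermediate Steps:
(154608 + z(386))*(1/(-466293) - 375758) = (154608 + 386)*(1/(-466293) - 375758) = 154994*(-1/466293 - 375758) = 154994*(-175213325095/466293) = -27157014109774430/466293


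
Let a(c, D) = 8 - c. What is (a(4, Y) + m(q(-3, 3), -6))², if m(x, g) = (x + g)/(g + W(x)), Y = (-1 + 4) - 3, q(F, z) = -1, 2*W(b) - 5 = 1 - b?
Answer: 1156/25 ≈ 46.240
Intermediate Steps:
W(b) = 3 - b/2 (W(b) = 5/2 + (1 - b)/2 = 5/2 + (½ - b/2) = 3 - b/2)
Y = 0 (Y = 3 - 3 = 0)
m(x, g) = (g + x)/(3 + g - x/2) (m(x, g) = (x + g)/(g + (3 - x/2)) = (g + x)/(3 + g - x/2))
(a(4, Y) + m(q(-3, 3), -6))² = ((8 - 1*4) + 2*(-6 - 1)/(6 - 1*(-1) + 2*(-6)))² = ((8 - 4) + 2*(-7)/(6 + 1 - 12))² = (4 + 2*(-7)/(-5))² = (4 + 2*(-⅕)*(-7))² = (4 + 14/5)² = (34/5)² = 1156/25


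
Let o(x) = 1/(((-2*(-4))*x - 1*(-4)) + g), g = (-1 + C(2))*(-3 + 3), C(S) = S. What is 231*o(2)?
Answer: 231/20 ≈ 11.550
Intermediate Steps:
g = 0 (g = (-1 + 2)*(-3 + 3) = 1*0 = 0)
o(x) = 1/(4 + 8*x) (o(x) = 1/(((-2*(-4))*x - 1*(-4)) + 0) = 1/((8*x + 4) + 0) = 1/((4 + 8*x) + 0) = 1/(4 + 8*x))
231*o(2) = 231*(1/(4*(1 + 2*2))) = 231*(1/(4*(1 + 4))) = 231*((1/4)/5) = 231*((1/4)*(1/5)) = 231*(1/20) = 231/20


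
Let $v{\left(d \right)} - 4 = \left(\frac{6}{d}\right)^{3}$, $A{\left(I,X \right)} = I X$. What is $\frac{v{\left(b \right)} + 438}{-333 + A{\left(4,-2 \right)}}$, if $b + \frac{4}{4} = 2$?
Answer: $- \frac{658}{341} \approx -1.9296$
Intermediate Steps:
$b = 1$ ($b = -1 + 2 = 1$)
$v{\left(d \right)} = 4 + \frac{216}{d^{3}}$ ($v{\left(d \right)} = 4 + \left(\frac{6}{d}\right)^{3} = 4 + \frac{216}{d^{3}}$)
$\frac{v{\left(b \right)} + 438}{-333 + A{\left(4,-2 \right)}} = \frac{\left(4 + 216 \cdot 1^{-3}\right) + 438}{-333 + 4 \left(-2\right)} = \frac{\left(4 + 216 \cdot 1\right) + 438}{-333 - 8} = \frac{\left(4 + 216\right) + 438}{-341} = \left(220 + 438\right) \left(- \frac{1}{341}\right) = 658 \left(- \frac{1}{341}\right) = - \frac{658}{341}$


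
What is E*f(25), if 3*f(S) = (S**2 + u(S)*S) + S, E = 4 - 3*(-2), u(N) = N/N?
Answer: 2250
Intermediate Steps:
u(N) = 1
E = 10 (E = 4 + 6 = 10)
f(S) = S**2/3 + 2*S/3 (f(S) = ((S**2 + 1*S) + S)/3 = ((S**2 + S) + S)/3 = ((S + S**2) + S)/3 = (S**2 + 2*S)/3 = S**2/3 + 2*S/3)
E*f(25) = 10*((1/3)*25*(2 + 25)) = 10*((1/3)*25*27) = 10*225 = 2250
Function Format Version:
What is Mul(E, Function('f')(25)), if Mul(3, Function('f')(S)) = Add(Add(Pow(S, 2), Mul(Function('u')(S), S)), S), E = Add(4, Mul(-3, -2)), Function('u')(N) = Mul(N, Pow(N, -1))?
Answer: 2250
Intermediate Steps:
Function('u')(N) = 1
E = 10 (E = Add(4, 6) = 10)
Function('f')(S) = Add(Mul(Rational(1, 3), Pow(S, 2)), Mul(Rational(2, 3), S)) (Function('f')(S) = Mul(Rational(1, 3), Add(Add(Pow(S, 2), Mul(1, S)), S)) = Mul(Rational(1, 3), Add(Add(Pow(S, 2), S), S)) = Mul(Rational(1, 3), Add(Add(S, Pow(S, 2)), S)) = Mul(Rational(1, 3), Add(Pow(S, 2), Mul(2, S))) = Add(Mul(Rational(1, 3), Pow(S, 2)), Mul(Rational(2, 3), S)))
Mul(E, Function('f')(25)) = Mul(10, Mul(Rational(1, 3), 25, Add(2, 25))) = Mul(10, Mul(Rational(1, 3), 25, 27)) = Mul(10, 225) = 2250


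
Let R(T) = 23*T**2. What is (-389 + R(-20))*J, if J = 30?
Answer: 264330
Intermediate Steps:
(-389 + R(-20))*J = (-389 + 23*(-20)**2)*30 = (-389 + 23*400)*30 = (-389 + 9200)*30 = 8811*30 = 264330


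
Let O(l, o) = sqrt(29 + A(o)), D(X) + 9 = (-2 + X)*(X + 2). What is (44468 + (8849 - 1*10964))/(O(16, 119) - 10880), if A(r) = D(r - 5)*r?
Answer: -230400320/58414697 - 42353*sqrt(1545006)/116829394 ≈ -4.3948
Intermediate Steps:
D(X) = -9 + (-2 + X)*(2 + X) (D(X) = -9 + (-2 + X)*(X + 2) = -9 + (-2 + X)*(2 + X))
A(r) = r*(-13 + (-5 + r)**2) (A(r) = (-13 + (r - 5)**2)*r = (-13 + (-5 + r)**2)*r = r*(-13 + (-5 + r)**2))
O(l, o) = sqrt(29 + o*(-13 + (-5 + o)**2))
(44468 + (8849 - 1*10964))/(O(16, 119) - 10880) = (44468 + (8849 - 1*10964))/(sqrt(29 + 119*(-13 + (-5 + 119)**2)) - 10880) = (44468 + (8849 - 10964))/(sqrt(29 + 119*(-13 + 114**2)) - 10880) = (44468 - 2115)/(sqrt(29 + 119*(-13 + 12996)) - 10880) = 42353/(sqrt(29 + 119*12983) - 10880) = 42353/(sqrt(29 + 1544977) - 10880) = 42353/(sqrt(1545006) - 10880) = 42353/(-10880 + sqrt(1545006))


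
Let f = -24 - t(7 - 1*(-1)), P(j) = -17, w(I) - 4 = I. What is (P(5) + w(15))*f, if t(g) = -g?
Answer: -32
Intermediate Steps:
w(I) = 4 + I
f = -16 (f = -24 - (-1)*(7 - 1*(-1)) = -24 - (-1)*(7 + 1) = -24 - (-1)*8 = -24 - 1*(-8) = -24 + 8 = -16)
(P(5) + w(15))*f = (-17 + (4 + 15))*(-16) = (-17 + 19)*(-16) = 2*(-16) = -32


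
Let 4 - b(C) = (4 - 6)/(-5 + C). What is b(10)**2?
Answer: 484/25 ≈ 19.360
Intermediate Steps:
b(C) = 4 + 2/(-5 + C) (b(C) = 4 - (4 - 6)/(-5 + C) = 4 - (-2)/(-5 + C) = 4 + 2/(-5 + C))
b(10)**2 = (2*(-9 + 2*10)/(-5 + 10))**2 = (2*(-9 + 20)/5)**2 = (2*(1/5)*11)**2 = (22/5)**2 = 484/25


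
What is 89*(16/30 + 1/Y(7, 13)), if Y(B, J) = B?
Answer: 6319/105 ≈ 60.181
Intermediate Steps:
89*(16/30 + 1/Y(7, 13)) = 89*(16/30 + 1/7) = 89*(16*(1/30) + ⅐) = 89*(8/15 + ⅐) = 89*(71/105) = 6319/105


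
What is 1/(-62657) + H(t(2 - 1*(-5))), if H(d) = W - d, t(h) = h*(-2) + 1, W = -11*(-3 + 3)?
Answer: 814540/62657 ≈ 13.000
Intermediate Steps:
W = 0 (W = -11*0 = 0)
t(h) = 1 - 2*h (t(h) = -2*h + 1 = 1 - 2*h)
H(d) = -d (H(d) = 0 - d = -d)
1/(-62657) + H(t(2 - 1*(-5))) = 1/(-62657) - (1 - 2*(2 - 1*(-5))) = -1/62657 - (1 - 2*(2 + 5)) = -1/62657 - (1 - 2*7) = -1/62657 - (1 - 14) = -1/62657 - 1*(-13) = -1/62657 + 13 = 814540/62657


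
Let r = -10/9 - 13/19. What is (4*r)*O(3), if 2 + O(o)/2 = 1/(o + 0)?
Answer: 12280/513 ≈ 23.938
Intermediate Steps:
r = -307/171 (r = -10*1/9 - 13*1/19 = -10/9 - 13/19 = -307/171 ≈ -1.7953)
O(o) = -4 + 2/o (O(o) = -4 + 2/(o + 0) = -4 + 2/o)
(4*r)*O(3) = (4*(-307/171))*(-4 + 2/3) = -1228*(-4 + 2*(1/3))/171 = -1228*(-4 + 2/3)/171 = -1228/171*(-10/3) = 12280/513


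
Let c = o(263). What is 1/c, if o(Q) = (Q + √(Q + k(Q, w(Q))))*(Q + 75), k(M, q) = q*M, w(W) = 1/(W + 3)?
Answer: 133/11777779 - √18678786/6195111754 ≈ 1.0595e-5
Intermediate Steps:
w(W) = 1/(3 + W)
k(M, q) = M*q
o(Q) = (75 + Q)*(Q + √(Q + Q/(3 + Q))) (o(Q) = (Q + √(Q + Q/(3 + Q)))*(Q + 75) = (Q + √(Q + Q/(3 + Q)))*(75 + Q) = (75 + Q)*(Q + √(Q + Q/(3 + Q))))
c = 88894 + 169*√18678786/133 (c = 263² + 75*263 + 75*√(263*(4 + 263)/(3 + 263)) + 263*√(263*(4 + 263)/(3 + 263)) = 69169 + 19725 + 75*√(263*267/266) + 263*√(263*267/266) = 69169 + 19725 + 75*√(263*(1/266)*267) + 263*√(263*(1/266)*267) = 69169 + 19725 + 75*√(70221/266) + 263*√(70221/266) = 69169 + 19725 + 75*(√18678786/266) + 263*(√18678786/266) = 69169 + 19725 + 75*√18678786/266 + 263*√18678786/266 = 88894 + 169*√18678786/133 ≈ 94386.)
1/c = 1/(88894 + 169*√18678786/133)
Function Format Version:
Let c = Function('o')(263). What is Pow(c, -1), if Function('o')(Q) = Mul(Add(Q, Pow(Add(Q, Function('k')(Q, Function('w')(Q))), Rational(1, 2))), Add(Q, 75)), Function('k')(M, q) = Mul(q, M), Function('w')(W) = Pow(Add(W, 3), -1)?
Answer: Add(Rational(133, 11777779), Mul(Rational(-1, 6195111754), Pow(18678786, Rational(1, 2)))) ≈ 1.0595e-5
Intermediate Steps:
Function('w')(W) = Pow(Add(3, W), -1)
Function('k')(M, q) = Mul(M, q)
Function('o')(Q) = Mul(Add(75, Q), Add(Q, Pow(Add(Q, Mul(Q, Pow(Add(3, Q), -1))), Rational(1, 2)))) (Function('o')(Q) = Mul(Add(Q, Pow(Add(Q, Mul(Q, Pow(Add(3, Q), -1))), Rational(1, 2))), Add(Q, 75)) = Mul(Add(Q, Pow(Add(Q, Mul(Q, Pow(Add(3, Q), -1))), Rational(1, 2))), Add(75, Q)) = Mul(Add(75, Q), Add(Q, Pow(Add(Q, Mul(Q, Pow(Add(3, Q), -1))), Rational(1, 2)))))
c = Add(88894, Mul(Rational(169, 133), Pow(18678786, Rational(1, 2)))) (c = Add(Pow(263, 2), Mul(75, 263), Mul(75, Pow(Mul(263, Pow(Add(3, 263), -1), Add(4, 263)), Rational(1, 2))), Mul(263, Pow(Mul(263, Pow(Add(3, 263), -1), Add(4, 263)), Rational(1, 2)))) = Add(69169, 19725, Mul(75, Pow(Mul(263, Pow(266, -1), 267), Rational(1, 2))), Mul(263, Pow(Mul(263, Pow(266, -1), 267), Rational(1, 2)))) = Add(69169, 19725, Mul(75, Pow(Mul(263, Rational(1, 266), 267), Rational(1, 2))), Mul(263, Pow(Mul(263, Rational(1, 266), 267), Rational(1, 2)))) = Add(69169, 19725, Mul(75, Pow(Rational(70221, 266), Rational(1, 2))), Mul(263, Pow(Rational(70221, 266), Rational(1, 2)))) = Add(69169, 19725, Mul(75, Mul(Rational(1, 266), Pow(18678786, Rational(1, 2)))), Mul(263, Mul(Rational(1, 266), Pow(18678786, Rational(1, 2))))) = Add(69169, 19725, Mul(Rational(75, 266), Pow(18678786, Rational(1, 2))), Mul(Rational(263, 266), Pow(18678786, Rational(1, 2)))) = Add(88894, Mul(Rational(169, 133), Pow(18678786, Rational(1, 2)))) ≈ 94386.)
Pow(c, -1) = Pow(Add(88894, Mul(Rational(169, 133), Pow(18678786, Rational(1, 2)))), -1)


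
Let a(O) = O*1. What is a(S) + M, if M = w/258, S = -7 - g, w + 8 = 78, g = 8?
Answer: -1900/129 ≈ -14.729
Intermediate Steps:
w = 70 (w = -8 + 78 = 70)
S = -15 (S = -7 - 1*8 = -7 - 8 = -15)
a(O) = O
M = 35/129 (M = 70/258 = 70*(1/258) = 35/129 ≈ 0.27132)
a(S) + M = -15 + 35/129 = -1900/129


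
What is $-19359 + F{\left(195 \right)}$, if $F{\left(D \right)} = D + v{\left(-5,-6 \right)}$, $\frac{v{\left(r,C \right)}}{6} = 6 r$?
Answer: $-19344$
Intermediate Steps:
$v{\left(r,C \right)} = 36 r$ ($v{\left(r,C \right)} = 6 \cdot 6 r = 36 r$)
$F{\left(D \right)} = -180 + D$ ($F{\left(D \right)} = D + 36 \left(-5\right) = D - 180 = -180 + D$)
$-19359 + F{\left(195 \right)} = -19359 + \left(-180 + 195\right) = -19359 + 15 = -19344$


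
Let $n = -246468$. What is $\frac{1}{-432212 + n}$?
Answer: $- \frac{1}{678680} \approx -1.4734 \cdot 10^{-6}$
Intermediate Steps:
$\frac{1}{-432212 + n} = \frac{1}{-432212 - 246468} = \frac{1}{-678680} = - \frac{1}{678680}$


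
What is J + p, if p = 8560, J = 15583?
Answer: 24143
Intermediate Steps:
J + p = 15583 + 8560 = 24143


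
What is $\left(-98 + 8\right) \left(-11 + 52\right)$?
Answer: $-3690$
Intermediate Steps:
$\left(-98 + 8\right) \left(-11 + 52\right) = \left(-90\right) 41 = -3690$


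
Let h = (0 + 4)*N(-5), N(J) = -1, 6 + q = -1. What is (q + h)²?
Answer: 121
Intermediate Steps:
q = -7 (q = -6 - 1 = -7)
h = -4 (h = (0 + 4)*(-1) = 4*(-1) = -4)
(q + h)² = (-7 - 4)² = (-11)² = 121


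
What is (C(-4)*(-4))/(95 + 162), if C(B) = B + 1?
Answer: 12/257 ≈ 0.046693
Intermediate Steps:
C(B) = 1 + B
(C(-4)*(-4))/(95 + 162) = ((1 - 4)*(-4))/(95 + 162) = -3*(-4)/257 = 12*(1/257) = 12/257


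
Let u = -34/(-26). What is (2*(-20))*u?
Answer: -680/13 ≈ -52.308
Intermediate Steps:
u = 17/13 (u = -34*(-1/26) = 17/13 ≈ 1.3077)
(2*(-20))*u = (2*(-20))*(17/13) = -40*17/13 = -680/13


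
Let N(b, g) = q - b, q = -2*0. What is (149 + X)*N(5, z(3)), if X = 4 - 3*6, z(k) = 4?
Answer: -675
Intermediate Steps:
X = -14 (X = 4 - 18 = -14)
q = 0
N(b, g) = -b (N(b, g) = 0 - b = -b)
(149 + X)*N(5, z(3)) = (149 - 14)*(-1*5) = 135*(-5) = -675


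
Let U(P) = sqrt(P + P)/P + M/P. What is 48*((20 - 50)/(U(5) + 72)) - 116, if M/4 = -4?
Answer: -2700436/19721 + 1200*sqrt(10)/19721 ≈ -136.74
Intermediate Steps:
M = -16 (M = 4*(-4) = -16)
U(P) = -16/P + sqrt(2)/sqrt(P) (U(P) = sqrt(P + P)/P - 16/P = sqrt(2*P)/P - 16/P = (sqrt(2)*sqrt(P))/P - 16/P = sqrt(2)/sqrt(P) - 16/P = -16/P + sqrt(2)/sqrt(P))
48*((20 - 50)/(U(5) + 72)) - 116 = 48*((20 - 50)/((-16/5 + sqrt(2)/sqrt(5)) + 72)) - 116 = 48*(-30/((-16*1/5 + sqrt(2)*(sqrt(5)/5)) + 72)) - 116 = 48*(-30/((-16/5 + sqrt(10)/5) + 72)) - 116 = 48*(-30/(344/5 + sqrt(10)/5)) - 116 = -1440/(344/5 + sqrt(10)/5) - 116 = -116 - 1440/(344/5 + sqrt(10)/5)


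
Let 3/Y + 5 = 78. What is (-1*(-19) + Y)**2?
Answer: 1932100/5329 ≈ 362.56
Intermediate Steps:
Y = 3/73 (Y = 3/(-5 + 78) = 3/73 ≈ 0.041096)
(-1*(-19) + Y)**2 = (-1*(-19) + 3/73)**2 = (19 + 3/73)**2 = (1390/73)**2 = 1932100/5329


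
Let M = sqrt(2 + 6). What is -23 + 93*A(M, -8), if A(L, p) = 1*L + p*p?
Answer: 5929 + 186*sqrt(2) ≈ 6192.0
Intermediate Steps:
M = 2*sqrt(2) (M = sqrt(8) = 2*sqrt(2) ≈ 2.8284)
A(L, p) = L + p**2
-23 + 93*A(M, -8) = -23 + 93*(2*sqrt(2) + (-8)**2) = -23 + 93*(2*sqrt(2) + 64) = -23 + 93*(64 + 2*sqrt(2)) = -23 + (5952 + 186*sqrt(2)) = 5929 + 186*sqrt(2)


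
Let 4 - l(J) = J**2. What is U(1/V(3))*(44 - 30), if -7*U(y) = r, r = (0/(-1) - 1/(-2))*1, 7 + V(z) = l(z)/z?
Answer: -1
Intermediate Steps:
l(J) = 4 - J**2
V(z) = -7 + (4 - z**2)/z
r = 1/2 (r = (0*(-1) - 1*(-1/2))*1 = (0 + 1/2)*1 = (1/2)*1 = 1/2 ≈ 0.50000)
U(y) = -1/14 (U(y) = -1/7*1/2 = -1/14)
U(1/V(3))*(44 - 30) = -(44 - 30)/14 = -1/14*14 = -1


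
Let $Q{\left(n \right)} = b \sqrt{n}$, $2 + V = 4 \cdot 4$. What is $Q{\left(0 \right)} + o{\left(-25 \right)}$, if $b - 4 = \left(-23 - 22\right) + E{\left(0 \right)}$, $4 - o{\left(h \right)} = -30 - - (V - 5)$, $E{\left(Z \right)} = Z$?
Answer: $25$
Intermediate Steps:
$V = 14$ ($V = -2 + 4 \cdot 4 = -2 + 16 = 14$)
$o{\left(h \right)} = 25$ ($o{\left(h \right)} = 4 - \left(-30 - - (14 - 5)\right) = 4 - \left(-30 - \left(-1\right) 9\right) = 4 - \left(-30 - -9\right) = 4 - \left(-30 + 9\right) = 4 - -21 = 4 + 21 = 25$)
$b = -41$ ($b = 4 + \left(\left(-23 - 22\right) + 0\right) = 4 + \left(-45 + 0\right) = 4 - 45 = -41$)
$Q{\left(n \right)} = - 41 \sqrt{n}$
$Q{\left(0 \right)} + o{\left(-25 \right)} = - 41 \sqrt{0} + 25 = \left(-41\right) 0 + 25 = 0 + 25 = 25$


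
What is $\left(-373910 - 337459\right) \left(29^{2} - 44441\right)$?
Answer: $31015688400$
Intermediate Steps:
$\left(-373910 - 337459\right) \left(29^{2} - 44441\right) = - 711369 \left(841 - 44441\right) = \left(-711369\right) \left(-43600\right) = 31015688400$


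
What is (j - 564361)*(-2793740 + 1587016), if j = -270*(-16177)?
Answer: -4589689056596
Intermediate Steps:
j = 4367790
(j - 564361)*(-2793740 + 1587016) = (4367790 - 564361)*(-2793740 + 1587016) = 3803429*(-1206724) = -4589689056596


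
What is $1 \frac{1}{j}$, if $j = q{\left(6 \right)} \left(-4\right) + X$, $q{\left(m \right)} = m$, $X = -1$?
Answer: $- \frac{1}{25} \approx -0.04$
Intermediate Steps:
$j = -25$ ($j = 6 \left(-4\right) - 1 = -24 - 1 = -25$)
$1 \frac{1}{j} = 1 \frac{1}{-25} = 1 \left(- \frac{1}{25}\right) = - \frac{1}{25}$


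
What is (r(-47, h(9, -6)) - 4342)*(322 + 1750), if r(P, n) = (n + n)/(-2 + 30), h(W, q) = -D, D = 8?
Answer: -8997808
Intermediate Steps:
h(W, q) = -8 (h(W, q) = -1*8 = -8)
r(P, n) = n/14 (r(P, n) = (2*n)/28 = (2*n)*(1/28) = n/14)
(r(-47, h(9, -6)) - 4342)*(322 + 1750) = ((1/14)*(-8) - 4342)*(322 + 1750) = (-4/7 - 4342)*2072 = -30398/7*2072 = -8997808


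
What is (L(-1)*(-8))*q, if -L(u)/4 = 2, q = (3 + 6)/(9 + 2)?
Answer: 576/11 ≈ 52.364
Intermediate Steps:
q = 9/11 ≈ 0.81818
L(u) = -8 (L(u) = -4*2 = -8)
(L(-1)*(-8))*q = -8*(-8)*(9/11) = 64*(9/11) = 576/11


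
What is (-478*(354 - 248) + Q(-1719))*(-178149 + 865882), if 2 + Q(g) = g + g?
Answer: -37211857164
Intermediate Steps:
Q(g) = -2 + 2*g (Q(g) = -2 + (g + g) = -2 + 2*g)
(-478*(354 - 248) + Q(-1719))*(-178149 + 865882) = (-478*(354 - 248) + (-2 + 2*(-1719)))*(-178149 + 865882) = (-478*106 + (-2 - 3438))*687733 = (-50668 - 3440)*687733 = -54108*687733 = -37211857164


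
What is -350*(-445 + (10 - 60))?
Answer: 173250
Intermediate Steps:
-350*(-445 + (10 - 60)) = -350*(-445 - 50) = -350*(-495) = 173250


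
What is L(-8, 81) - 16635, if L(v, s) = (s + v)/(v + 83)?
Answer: -1247552/75 ≈ -16634.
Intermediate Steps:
L(v, s) = (s + v)/(83 + v)
L(-8, 81) - 16635 = (81 - 8)/(83 - 8) - 16635 = 73/75 - 16635 = -1247552/75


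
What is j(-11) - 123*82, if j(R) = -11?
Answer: -10097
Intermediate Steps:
j(-11) - 123*82 = -11 - 123*82 = -11 - 10086 = -10097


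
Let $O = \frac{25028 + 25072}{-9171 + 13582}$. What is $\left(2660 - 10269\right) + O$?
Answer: $- \frac{33513199}{4411} \approx -7597.6$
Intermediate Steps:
$O = \frac{50100}{4411} \approx 11.358$
$\left(2660 - 10269\right) + O = \left(2660 - 10269\right) + \frac{50100}{4411} = -7609 + \frac{50100}{4411} = - \frac{33513199}{4411}$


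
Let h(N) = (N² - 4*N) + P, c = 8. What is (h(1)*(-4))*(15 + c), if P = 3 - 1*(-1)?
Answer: -92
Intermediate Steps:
P = 4 (P = 3 + 1 = 4)
h(N) = 4 + N² - 4*N (h(N) = (N² - 4*N) + 4 = 4 + N² - 4*N)
(h(1)*(-4))*(15 + c) = ((4 + 1² - 4*1)*(-4))*(15 + 8) = ((4 + 1 - 4)*(-4))*23 = (1*(-4))*23 = -4*23 = -92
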